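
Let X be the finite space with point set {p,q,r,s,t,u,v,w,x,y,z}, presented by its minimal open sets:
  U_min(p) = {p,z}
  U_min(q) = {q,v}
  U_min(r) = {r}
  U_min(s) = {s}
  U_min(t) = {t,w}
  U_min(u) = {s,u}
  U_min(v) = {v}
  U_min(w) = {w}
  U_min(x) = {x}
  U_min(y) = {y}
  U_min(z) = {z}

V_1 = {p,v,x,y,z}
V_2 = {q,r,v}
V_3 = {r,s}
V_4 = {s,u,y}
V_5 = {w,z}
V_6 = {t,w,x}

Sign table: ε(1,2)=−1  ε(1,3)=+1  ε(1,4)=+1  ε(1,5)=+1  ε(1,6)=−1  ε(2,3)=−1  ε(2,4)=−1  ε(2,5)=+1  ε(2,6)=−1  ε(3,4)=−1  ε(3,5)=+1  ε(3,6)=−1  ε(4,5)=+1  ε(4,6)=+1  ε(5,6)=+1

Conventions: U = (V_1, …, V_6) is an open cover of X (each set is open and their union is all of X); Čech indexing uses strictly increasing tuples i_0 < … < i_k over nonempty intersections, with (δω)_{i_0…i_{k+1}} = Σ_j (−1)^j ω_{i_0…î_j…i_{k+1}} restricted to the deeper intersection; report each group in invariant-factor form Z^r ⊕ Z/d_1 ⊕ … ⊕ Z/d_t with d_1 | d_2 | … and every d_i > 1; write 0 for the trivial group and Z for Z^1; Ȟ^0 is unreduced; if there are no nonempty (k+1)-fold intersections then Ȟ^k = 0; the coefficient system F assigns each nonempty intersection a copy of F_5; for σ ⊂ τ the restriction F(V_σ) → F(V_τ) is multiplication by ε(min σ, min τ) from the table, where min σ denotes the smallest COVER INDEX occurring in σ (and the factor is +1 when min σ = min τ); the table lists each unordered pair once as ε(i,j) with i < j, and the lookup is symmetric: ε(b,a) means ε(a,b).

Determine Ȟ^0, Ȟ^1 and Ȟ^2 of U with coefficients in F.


nerve simplices:
  V12={v} V14={y} V15={z} V16={x} V23={r} V34={s} V56={w}
C dims 6,7; δ0: rk_F5 6
degree 0: 6−6−0 = 0 → Ȟ^0 ≅ 0
degree 1: 7−0−6 = 1 → Ȟ^1 ≅ Z/5
degree 2: 0−0−0 = 0 → Ȟ^2 ≅ 0

Ȟ^0 ≅ 0, Ȟ^1 ≅ Z/5 and Ȟ^2 ≅ 0


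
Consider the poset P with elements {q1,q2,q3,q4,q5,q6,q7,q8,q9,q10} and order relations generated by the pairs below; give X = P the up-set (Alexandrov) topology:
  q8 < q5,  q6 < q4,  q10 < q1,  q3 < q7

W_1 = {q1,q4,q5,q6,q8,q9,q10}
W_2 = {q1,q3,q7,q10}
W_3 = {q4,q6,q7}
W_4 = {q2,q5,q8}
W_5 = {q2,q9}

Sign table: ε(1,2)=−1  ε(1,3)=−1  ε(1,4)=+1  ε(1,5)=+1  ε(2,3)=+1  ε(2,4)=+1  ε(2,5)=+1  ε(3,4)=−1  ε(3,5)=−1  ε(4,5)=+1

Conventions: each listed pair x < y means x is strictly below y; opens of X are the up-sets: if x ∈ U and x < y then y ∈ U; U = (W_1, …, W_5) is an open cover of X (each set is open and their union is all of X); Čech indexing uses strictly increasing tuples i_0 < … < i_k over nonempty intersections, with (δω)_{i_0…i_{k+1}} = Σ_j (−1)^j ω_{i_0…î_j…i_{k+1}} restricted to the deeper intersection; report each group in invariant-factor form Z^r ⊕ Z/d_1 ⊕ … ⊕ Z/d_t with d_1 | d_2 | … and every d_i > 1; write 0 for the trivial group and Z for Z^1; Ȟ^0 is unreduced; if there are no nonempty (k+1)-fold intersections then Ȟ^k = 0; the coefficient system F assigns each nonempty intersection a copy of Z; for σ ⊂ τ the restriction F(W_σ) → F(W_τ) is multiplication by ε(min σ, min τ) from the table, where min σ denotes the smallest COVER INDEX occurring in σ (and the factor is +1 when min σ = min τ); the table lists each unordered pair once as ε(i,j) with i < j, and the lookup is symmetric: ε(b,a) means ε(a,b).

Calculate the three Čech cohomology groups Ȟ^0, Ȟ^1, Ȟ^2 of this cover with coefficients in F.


nonempty overlaps:
  W12={q1,q10} W13={q4,q6} W14={q5,q8} W15={q9} W23={q7} W45={q2}
C dims 5,6; δ0: rk 4, SNF 1^4
degree 0: 5−4−0 = 1 → Ȟ^0 ≅ Z
degree 1: 6−0−4 = 2 → Ȟ^1 ≅ Z^2
degree 2: 0−0−0 = 0 → Ȟ^2 ≅ 0

Ȟ^0 ≅ Z,  Ȟ^1 ≅ Z^2,  Ȟ^2 ≅ 0


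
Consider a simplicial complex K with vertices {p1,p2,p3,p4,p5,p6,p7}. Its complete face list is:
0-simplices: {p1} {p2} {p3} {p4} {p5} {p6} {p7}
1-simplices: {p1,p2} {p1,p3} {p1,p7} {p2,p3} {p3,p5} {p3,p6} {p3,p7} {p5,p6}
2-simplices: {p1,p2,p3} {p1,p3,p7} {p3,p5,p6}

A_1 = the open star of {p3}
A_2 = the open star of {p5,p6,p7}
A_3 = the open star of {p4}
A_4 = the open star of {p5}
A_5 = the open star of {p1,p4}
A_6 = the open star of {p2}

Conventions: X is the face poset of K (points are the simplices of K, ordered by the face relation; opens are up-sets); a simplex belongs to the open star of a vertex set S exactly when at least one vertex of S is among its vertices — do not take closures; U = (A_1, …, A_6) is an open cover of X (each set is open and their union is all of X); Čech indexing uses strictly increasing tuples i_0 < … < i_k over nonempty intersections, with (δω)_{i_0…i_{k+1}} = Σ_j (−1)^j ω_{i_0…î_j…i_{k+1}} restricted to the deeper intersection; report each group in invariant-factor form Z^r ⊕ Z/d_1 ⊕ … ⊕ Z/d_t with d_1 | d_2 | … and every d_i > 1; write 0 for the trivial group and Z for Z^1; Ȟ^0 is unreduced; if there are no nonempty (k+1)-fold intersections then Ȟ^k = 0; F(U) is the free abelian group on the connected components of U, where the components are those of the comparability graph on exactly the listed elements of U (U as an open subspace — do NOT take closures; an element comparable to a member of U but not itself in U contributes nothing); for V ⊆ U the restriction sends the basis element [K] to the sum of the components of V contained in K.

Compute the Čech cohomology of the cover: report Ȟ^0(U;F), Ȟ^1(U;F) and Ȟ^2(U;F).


Ȟ^0 ≅ Z^2, Ȟ^1 ≅ 0, Ȟ^2 ≅ 0

nonempty overlaps:
  A1={{p3},{p1,p3},{p2,p3},{p3,p5},{p3,p6},{p3,p7},{p1,p2,p3},{p1,p3,p7},{p3,p5,p6}} A2={{p5},{p6},{p7},{p1,p7},{p3,p5},{p3,p6},{p3,p7},{p5,p6},{p1,p3,p7},{p3,p5,p6}} A3={{p4}} A4={{p5},{p3,p5},{p5,p6},{p3,p5,p6}} A5={{p1},{p4},{p1,p2},{p1,p3},{p1,p7},{p1,p2,p3},{p1,p3,p7}} A6={{p2},{p1,p2},{p2,p3},{p1,p2,p3}}
  A12={{p3,p5},{p3,p6},{p3,p7},{p1,p3,p7},{p3,p5,p6}} A14={{p3,p5},{p3,p5,p6}} A15={{p1,p3},{p1,p2,p3},{p1,p3,p7}} A16={{p2,p3},{p1,p2,p3}} A24={{p5},{p3,p5},{p5,p6},{p3,p5,p6}} A25={{p1,p7},{p1,p3,p7}} A35={{p4}} A56={{p1,p2},{p1,p2,p3}}
  A124={{p3,p5},{p3,p5,p6}} A125={{p1,p3,p7}} A156={{p1,p2,p3}}
components per intersection:
  A1: {{p3},{p1,p3},{p2,p3},{p3,p5},{p3,p6},{p3,p7},{p1,p2,p3},{p1,p3,p7},{p3,p5,p6}}
  A2: {{p5},{p6},{p3,p5},{p3,p6},{p5,p6},{p3,p5,p6}} {{p7},{p1,p7},{p3,p7},{p1,p3,p7}}
  A3: {{p4}}
  A4: {{p5},{p3,p5},{p5,p6},{p3,p5,p6}}
  A5: {{p1},{p1,p2},{p1,p3},{p1,p7},{p1,p2,p3},{p1,p3,p7}} {{p4}}
  A6: {{p2},{p1,p2},{p2,p3},{p1,p2,p3}}
  A12: {{p3,p5},{p3,p6},{p3,p5,p6}} {{p3,p7},{p1,p3,p7}}
  A14: {{p3,p5},{p3,p5,p6}}
  A15: {{p1,p3},{p1,p2,p3},{p1,p3,p7}}
  A16: {{p2,p3},{p1,p2,p3}}
  A24: {{p5},{p3,p5},{p5,p6},{p3,p5,p6}}
  A25: {{p1,p7},{p1,p3,p7}}
  A35: {{p4}}
  A56: {{p1,p2},{p1,p2,p3}}
  A124: {{p3,p5},{p3,p5,p6}}
  A125: {{p1,p3,p7}}
  A156: {{p1,p2,p3}}
C dims 8,9,3; δ0: rk 6, SNF 1^6; δ1: rk 3, SNF 1^3
degree 0: 8−6−0 = 2 → Ȟ^0 ≅ Z^2
degree 1: 9−3−6 = 0 → Ȟ^1 ≅ 0
degree 2: 3−0−3 = 0 → Ȟ^2 ≅ 0


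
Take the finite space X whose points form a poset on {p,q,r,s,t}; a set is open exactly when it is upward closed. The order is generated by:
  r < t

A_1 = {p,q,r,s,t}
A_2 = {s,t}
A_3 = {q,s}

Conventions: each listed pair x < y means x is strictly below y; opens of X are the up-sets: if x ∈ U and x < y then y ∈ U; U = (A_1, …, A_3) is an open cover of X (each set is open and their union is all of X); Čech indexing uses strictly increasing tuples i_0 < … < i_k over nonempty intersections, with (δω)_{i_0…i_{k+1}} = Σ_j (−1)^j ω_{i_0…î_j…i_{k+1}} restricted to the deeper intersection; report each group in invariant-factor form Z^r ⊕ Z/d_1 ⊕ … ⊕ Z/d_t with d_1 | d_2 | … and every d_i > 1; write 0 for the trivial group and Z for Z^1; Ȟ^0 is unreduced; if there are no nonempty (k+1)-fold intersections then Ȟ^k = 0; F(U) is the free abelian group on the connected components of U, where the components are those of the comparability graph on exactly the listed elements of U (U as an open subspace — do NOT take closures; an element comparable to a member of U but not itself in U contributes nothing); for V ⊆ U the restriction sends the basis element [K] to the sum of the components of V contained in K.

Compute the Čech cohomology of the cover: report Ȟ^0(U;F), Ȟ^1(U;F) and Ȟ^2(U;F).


nerve simplices:
  A12={s,t} A13={q,s} A23={s}
  A123={s}
components per intersection:
  A1: {p} {q} {r,t} {s}
  A2: {s} {t}
  A3: {q} {s}
  A12: {s} {t}
  A13: {q} {s}
  A23: {s}
  A123: {s}
C dims 8,5,1; δ0: rk 4, SNF 1^4; δ1: rk 1, SNF 1^1
degree 0: 8−4−0 = 4 → Ȟ^0 ≅ Z^4
degree 1: 5−1−4 = 0 → Ȟ^1 ≅ 0
degree 2: 1−0−1 = 0 → Ȟ^2 ≅ 0

Ȟ^0 ≅ Z^4, Ȟ^1 ≅ 0, Ȟ^2 ≅ 0


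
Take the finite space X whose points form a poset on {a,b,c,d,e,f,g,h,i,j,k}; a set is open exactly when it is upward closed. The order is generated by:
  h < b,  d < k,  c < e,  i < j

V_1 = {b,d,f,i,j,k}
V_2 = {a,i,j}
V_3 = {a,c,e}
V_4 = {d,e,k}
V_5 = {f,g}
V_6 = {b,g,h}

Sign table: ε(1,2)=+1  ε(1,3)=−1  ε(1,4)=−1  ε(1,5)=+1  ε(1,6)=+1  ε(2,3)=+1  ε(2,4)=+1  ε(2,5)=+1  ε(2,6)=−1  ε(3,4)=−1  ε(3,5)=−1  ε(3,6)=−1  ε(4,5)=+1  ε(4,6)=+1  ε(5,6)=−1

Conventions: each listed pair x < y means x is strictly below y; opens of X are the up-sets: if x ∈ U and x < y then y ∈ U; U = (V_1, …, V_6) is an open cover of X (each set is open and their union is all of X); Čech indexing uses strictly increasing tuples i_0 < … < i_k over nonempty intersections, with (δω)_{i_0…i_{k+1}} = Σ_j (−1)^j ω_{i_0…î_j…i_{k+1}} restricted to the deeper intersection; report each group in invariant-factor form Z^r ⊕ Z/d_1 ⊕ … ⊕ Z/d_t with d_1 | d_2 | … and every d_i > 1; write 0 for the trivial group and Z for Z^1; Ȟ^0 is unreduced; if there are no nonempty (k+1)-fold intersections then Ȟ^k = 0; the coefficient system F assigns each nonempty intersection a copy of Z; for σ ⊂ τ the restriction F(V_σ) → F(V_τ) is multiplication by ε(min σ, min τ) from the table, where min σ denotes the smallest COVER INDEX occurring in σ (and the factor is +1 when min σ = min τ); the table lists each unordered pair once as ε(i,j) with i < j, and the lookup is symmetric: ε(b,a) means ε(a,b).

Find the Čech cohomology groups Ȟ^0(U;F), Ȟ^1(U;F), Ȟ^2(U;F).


intersection data:
  V12={i,j} V14={d,k} V15={f} V16={b} V23={a} V34={e} V56={g}
C dims 6,7; δ0: rk 6, SNF 1^5·2
Ȟ^0 = (6 − 6) − 0 = 0, so Ȟ^0 ≅ 0
Ȟ^1 = (7 − 0) − 6 = 1 plus torsion [2], so Ȟ^1 ≅ Z ⊕ Z/2
Ȟ^2 = (0 − 0) − 0 = 0, so Ȟ^2 ≅ 0

Ȟ^0 = 0; Ȟ^1 = Z ⊕ Z/2; Ȟ^2 = 0


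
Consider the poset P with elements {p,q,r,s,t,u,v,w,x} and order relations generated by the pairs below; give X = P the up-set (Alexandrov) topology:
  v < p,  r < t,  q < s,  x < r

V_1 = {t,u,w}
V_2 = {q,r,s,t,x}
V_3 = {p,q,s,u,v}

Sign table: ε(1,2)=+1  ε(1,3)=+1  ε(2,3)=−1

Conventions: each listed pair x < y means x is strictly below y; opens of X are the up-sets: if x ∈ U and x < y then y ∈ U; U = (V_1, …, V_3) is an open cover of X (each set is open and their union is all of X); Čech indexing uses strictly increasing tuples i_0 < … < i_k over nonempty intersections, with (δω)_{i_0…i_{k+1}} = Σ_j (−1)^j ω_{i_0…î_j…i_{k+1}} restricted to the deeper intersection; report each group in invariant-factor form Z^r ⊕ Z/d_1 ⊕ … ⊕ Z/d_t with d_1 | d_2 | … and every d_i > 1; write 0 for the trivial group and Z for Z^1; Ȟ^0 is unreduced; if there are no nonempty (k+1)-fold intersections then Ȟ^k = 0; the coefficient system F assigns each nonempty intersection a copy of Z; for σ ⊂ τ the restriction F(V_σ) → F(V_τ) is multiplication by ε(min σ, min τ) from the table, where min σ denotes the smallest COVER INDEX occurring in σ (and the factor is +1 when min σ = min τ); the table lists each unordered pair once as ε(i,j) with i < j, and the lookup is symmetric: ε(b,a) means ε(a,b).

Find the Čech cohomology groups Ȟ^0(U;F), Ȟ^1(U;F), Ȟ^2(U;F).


intersection data:
  V12={t} V13={u} V23={q,s}
C dims 3,3; δ0: rk 3, SNF 1^2·2
Ȟ^0 = (3 − 3) − 0 = 0, so Ȟ^0 ≅ 0
Ȟ^1 = (3 − 0) − 3 = 0 plus torsion [2], so Ȟ^1 ≅ Z/2
Ȟ^2 = (0 − 0) − 0 = 0, so Ȟ^2 ≅ 0

Ȟ^0(U;F) ≅ 0; Ȟ^1(U;F) ≅ Z/2; Ȟ^2(U;F) ≅ 0


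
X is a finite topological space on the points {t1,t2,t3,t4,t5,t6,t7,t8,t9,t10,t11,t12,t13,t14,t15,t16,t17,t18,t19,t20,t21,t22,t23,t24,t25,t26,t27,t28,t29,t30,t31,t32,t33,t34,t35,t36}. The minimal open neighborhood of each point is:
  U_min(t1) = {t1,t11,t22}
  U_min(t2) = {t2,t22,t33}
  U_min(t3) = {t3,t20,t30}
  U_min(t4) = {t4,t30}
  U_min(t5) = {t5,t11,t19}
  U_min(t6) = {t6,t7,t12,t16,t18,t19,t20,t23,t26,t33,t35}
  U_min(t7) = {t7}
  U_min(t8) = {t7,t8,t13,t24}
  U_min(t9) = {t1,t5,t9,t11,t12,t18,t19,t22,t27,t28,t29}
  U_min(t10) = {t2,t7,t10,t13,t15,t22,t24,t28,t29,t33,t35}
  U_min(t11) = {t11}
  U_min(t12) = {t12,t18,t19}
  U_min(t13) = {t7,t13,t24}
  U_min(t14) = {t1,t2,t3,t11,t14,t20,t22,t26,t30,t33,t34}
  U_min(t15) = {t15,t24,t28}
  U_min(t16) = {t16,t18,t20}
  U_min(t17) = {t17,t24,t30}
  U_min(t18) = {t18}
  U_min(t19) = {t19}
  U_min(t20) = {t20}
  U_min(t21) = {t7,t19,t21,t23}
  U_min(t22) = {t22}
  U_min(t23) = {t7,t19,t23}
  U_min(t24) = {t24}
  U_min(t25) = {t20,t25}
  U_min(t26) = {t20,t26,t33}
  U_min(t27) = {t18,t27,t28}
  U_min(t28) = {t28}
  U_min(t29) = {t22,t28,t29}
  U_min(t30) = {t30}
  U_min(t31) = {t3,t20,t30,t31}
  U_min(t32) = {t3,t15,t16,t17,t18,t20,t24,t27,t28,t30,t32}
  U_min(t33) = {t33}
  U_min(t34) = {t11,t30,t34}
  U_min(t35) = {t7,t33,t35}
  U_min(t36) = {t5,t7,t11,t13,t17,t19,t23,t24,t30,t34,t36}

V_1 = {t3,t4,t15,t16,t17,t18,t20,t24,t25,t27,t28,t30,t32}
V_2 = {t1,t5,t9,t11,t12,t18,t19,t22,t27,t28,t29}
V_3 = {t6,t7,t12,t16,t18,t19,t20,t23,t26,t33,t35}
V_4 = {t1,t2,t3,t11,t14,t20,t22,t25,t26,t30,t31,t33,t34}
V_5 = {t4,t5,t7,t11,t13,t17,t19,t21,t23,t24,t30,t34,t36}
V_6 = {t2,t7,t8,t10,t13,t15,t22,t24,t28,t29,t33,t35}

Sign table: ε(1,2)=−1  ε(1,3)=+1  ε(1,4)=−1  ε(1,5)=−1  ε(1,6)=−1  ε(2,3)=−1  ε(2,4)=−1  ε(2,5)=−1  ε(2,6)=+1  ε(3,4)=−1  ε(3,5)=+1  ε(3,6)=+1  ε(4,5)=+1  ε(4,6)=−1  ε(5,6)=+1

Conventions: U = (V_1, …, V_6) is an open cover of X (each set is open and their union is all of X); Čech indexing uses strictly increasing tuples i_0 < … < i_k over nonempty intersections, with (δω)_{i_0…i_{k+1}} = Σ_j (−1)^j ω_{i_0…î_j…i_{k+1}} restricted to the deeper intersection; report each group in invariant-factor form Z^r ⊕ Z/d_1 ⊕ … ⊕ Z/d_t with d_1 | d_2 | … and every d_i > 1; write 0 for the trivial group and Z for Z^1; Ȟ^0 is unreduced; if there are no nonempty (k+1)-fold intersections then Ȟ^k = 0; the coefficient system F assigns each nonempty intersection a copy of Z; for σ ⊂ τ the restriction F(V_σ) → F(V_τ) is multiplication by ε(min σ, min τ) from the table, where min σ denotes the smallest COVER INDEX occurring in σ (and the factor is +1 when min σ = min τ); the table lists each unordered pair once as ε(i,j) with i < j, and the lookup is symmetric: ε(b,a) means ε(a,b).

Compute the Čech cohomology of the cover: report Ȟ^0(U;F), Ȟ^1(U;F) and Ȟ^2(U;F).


Ȟ^0 ≅ 0; Ȟ^1 ≅ Z/2; Ȟ^2 ≅ Z

nonempty intersections:
  V12={t18,t27,t28} V13={t16,t18,t20} V14={t3,t20,t25,t30} V15={t4,t17,t24,t30} V16={t15,t24,t28} V23={t12,t18,t19} V24={t1,t11,t22} V25={t5,t11,t19} V26={t22,t28,t29} V34={t20,t26,t33} V35={t7,t19,t23} V36={t7,t33,t35} V45={t11,t30,t34} V46={t2,t22,t33} V56={t7,t13,t24}
  V123={t18} V126={t28} V134={t20} V145={t30} V156={t24} V235={t19} V245={t11} V246={t22} V346={t33} V356={t7}
C dims 6,15,10; δ0: rk 6, SNF 1^5·2; δ1: rk 9, SNF 1^9
Ȟ^0: (6−6)−0=0 ⇒ 0
Ȟ^1: (15−9)−6=0 plus torsion [2] ⇒ Z/2
Ȟ^2: (10−0)−9=1 ⇒ Z


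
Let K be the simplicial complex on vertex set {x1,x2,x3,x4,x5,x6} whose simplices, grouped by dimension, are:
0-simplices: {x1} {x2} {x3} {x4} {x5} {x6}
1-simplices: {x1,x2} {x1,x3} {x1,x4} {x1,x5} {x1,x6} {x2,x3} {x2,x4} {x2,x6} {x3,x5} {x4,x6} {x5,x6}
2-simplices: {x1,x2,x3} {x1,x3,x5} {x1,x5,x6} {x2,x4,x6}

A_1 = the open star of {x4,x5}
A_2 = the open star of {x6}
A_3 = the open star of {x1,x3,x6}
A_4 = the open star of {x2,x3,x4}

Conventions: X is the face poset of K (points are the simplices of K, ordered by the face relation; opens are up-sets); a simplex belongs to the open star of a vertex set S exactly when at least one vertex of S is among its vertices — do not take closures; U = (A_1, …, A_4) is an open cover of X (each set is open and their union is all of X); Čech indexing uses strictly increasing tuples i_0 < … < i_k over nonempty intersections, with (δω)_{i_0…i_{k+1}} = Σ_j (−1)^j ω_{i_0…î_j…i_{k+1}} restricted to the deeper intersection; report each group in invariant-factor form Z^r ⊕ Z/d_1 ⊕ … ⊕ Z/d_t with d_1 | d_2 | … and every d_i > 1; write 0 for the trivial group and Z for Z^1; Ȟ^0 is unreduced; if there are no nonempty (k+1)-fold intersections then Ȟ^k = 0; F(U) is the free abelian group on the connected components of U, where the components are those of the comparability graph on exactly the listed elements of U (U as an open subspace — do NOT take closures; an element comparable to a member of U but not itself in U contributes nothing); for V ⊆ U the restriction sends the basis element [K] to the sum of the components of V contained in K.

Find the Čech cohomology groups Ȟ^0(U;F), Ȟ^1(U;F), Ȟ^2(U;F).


Ȟ^0(U;F) ≅ Z, Ȟ^1(U;F) ≅ Z^2 and Ȟ^2(U;F) ≅ 0

nonempty intersections:
  A1={{x4},{x5},{x1,x4},{x1,x5},{x2,x4},{x3,x5},{x4,x6},{x5,x6},{x1,x3,x5},{x1,x5,x6},{x2,x4,x6}} A2={{x6},{x1,x6},{x2,x6},{x4,x6},{x5,x6},{x1,x5,x6},{x2,x4,x6}} A3={{x1},{x3},{x6},{x1,x2},{x1,x3},{x1,x4},{x1,x5},{x1,x6},{x2,x3},{x2,x6},{x3,x5},{x4,x6},{x5,x6},{x1,x2,x3},{x1,x3,x5},{x1,x5,x6},{x2,x4,x6}} A4={{x2},{x3},{x4},{x1,x2},{x1,x3},{x1,x4},{x2,x3},{x2,x4},{x2,x6},{x3,x5},{x4,x6},{x1,x2,x3},{x1,x3,x5},{x2,x4,x6}}
  A12={{x4,x6},{x5,x6},{x1,x5,x6},{x2,x4,x6}} A13={{x1,x4},{x1,x5},{x3,x5},{x4,x6},{x5,x6},{x1,x3,x5},{x1,x5,x6},{x2,x4,x6}} A14={{x4},{x1,x4},{x2,x4},{x3,x5},{x4,x6},{x1,x3,x5},{x2,x4,x6}} A23={{x6},{x1,x6},{x2,x6},{x4,x6},{x5,x6},{x1,x5,x6},{x2,x4,x6}} A24={{x2,x6},{x4,x6},{x2,x4,x6}} A34={{x3},{x1,x2},{x1,x3},{x1,x4},{x2,x3},{x2,x6},{x3,x5},{x4,x6},{x1,x2,x3},{x1,x3,x5},{x2,x4,x6}}
  A123={{x4,x6},{x5,x6},{x1,x5,x6},{x2,x4,x6}} A124={{x4,x6},{x2,x4,x6}} A134={{x1,x4},{x3,x5},{x4,x6},{x1,x3,x5},{x2,x4,x6}} A234={{x2,x6},{x4,x6},{x2,x4,x6}}
  A1234={{x4,x6},{x2,x4,x6}}
components per intersection:
  A1: {{x4},{x1,x4},{x2,x4},{x4,x6},{x2,x4,x6}} {{x5},{x1,x5},{x3,x5},{x5,x6},{x1,x3,x5},{x1,x5,x6}}
  A2: {{x6},{x1,x6},{x2,x6},{x4,x6},{x5,x6},{x1,x5,x6},{x2,x4,x6}}
  A3: {{x1},{x3},{x6},{x1,x2},{x1,x3},{x1,x4},{x1,x5},{x1,x6},{x2,x3},{x2,x6},{x3,x5},{x4,x6},{x5,x6},{x1,x2,x3},{x1,x3,x5},{x1,x5,x6},{x2,x4,x6}}
  A4: {{x2},{x3},{x4},{x1,x2},{x1,x3},{x1,x4},{x2,x3},{x2,x4},{x2,x6},{x3,x5},{x4,x6},{x1,x2,x3},{x1,x3,x5},{x2,x4,x6}}
  A12: {{x4,x6},{x2,x4,x6}} {{x5,x6},{x1,x5,x6}}
  A13: {{x1,x4}} {{x1,x5},{x3,x5},{x5,x6},{x1,x3,x5},{x1,x5,x6}} {{x4,x6},{x2,x4,x6}}
  A14: {{x4},{x1,x4},{x2,x4},{x4,x6},{x2,x4,x6}} {{x3,x5},{x1,x3,x5}}
  A23: {{x6},{x1,x6},{x2,x6},{x4,x6},{x5,x6},{x1,x5,x6},{x2,x4,x6}}
  A24: {{x2,x6},{x4,x6},{x2,x4,x6}}
  A34: {{x3},{x1,x2},{x1,x3},{x2,x3},{x3,x5},{x1,x2,x3},{x1,x3,x5}} {{x1,x4}} {{x2,x6},{x4,x6},{x2,x4,x6}}
  A123: {{x4,x6},{x2,x4,x6}} {{x5,x6},{x1,x5,x6}}
  A124: {{x4,x6},{x2,x4,x6}}
  A134: {{x1,x4}} {{x3,x5},{x1,x3,x5}} {{x4,x6},{x2,x4,x6}}
  A234: {{x2,x6},{x4,x6},{x2,x4,x6}}
  A1234: {{x4,x6},{x2,x4,x6}}
C dims 5,12,7,1; δ0: rk 4, SNF 1^4; δ1: rk 6, SNF 1^6; δ2: rk 1, SNF 1^1
Ȟ^0: (5−4)−0=1 ⇒ Z
Ȟ^1: (12−6)−4=2 ⇒ Z^2
Ȟ^2: (7−1)−6=0 ⇒ 0


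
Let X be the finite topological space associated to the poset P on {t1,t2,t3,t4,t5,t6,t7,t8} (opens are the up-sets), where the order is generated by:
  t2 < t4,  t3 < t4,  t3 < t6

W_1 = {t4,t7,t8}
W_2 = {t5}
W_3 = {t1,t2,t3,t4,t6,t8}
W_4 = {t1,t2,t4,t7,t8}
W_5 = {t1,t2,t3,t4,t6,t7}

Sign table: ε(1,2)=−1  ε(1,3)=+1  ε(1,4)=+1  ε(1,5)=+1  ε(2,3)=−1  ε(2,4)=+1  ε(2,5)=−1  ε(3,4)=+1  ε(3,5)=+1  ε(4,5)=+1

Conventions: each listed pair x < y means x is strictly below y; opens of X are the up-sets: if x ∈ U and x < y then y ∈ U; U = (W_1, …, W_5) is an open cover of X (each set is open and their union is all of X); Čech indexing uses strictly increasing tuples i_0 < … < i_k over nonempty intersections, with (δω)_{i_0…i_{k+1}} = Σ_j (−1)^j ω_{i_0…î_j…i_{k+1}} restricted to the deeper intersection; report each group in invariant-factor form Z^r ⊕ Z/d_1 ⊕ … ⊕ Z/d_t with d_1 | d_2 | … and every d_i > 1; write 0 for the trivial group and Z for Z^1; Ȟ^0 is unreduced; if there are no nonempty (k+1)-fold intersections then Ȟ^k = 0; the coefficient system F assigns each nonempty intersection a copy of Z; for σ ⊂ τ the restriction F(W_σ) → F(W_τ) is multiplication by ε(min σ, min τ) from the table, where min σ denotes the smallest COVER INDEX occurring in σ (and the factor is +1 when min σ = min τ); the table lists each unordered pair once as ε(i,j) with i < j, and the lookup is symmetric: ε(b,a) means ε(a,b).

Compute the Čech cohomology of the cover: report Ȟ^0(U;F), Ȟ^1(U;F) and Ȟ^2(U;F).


Ȟ^0 = Z^2; Ȟ^1 = 0; Ȟ^2 = 0

intersection data:
  W13={t4,t8} W14={t4,t7,t8} W15={t4,t7} W34={t1,t2,t4,t8} W35={t1,t2,t3,t4,t6} W45={t1,t2,t4,t7}
  W134={t4,t8} W135={t4} W145={t4,t7} W345={t1,t2,t4}
  W1345={t4}
C dims 5,6,4,1; δ0: rk 3, SNF 1^3; δ1: rk 3, SNF 1^3; δ2: rk 1, SNF 1^1
Ȟ^0 = (5 − 3) − 0 = 2, so Ȟ^0 ≅ Z^2
Ȟ^1 = (6 − 3) − 3 = 0, so Ȟ^1 ≅ 0
Ȟ^2 = (4 − 1) − 3 = 0, so Ȟ^2 ≅ 0


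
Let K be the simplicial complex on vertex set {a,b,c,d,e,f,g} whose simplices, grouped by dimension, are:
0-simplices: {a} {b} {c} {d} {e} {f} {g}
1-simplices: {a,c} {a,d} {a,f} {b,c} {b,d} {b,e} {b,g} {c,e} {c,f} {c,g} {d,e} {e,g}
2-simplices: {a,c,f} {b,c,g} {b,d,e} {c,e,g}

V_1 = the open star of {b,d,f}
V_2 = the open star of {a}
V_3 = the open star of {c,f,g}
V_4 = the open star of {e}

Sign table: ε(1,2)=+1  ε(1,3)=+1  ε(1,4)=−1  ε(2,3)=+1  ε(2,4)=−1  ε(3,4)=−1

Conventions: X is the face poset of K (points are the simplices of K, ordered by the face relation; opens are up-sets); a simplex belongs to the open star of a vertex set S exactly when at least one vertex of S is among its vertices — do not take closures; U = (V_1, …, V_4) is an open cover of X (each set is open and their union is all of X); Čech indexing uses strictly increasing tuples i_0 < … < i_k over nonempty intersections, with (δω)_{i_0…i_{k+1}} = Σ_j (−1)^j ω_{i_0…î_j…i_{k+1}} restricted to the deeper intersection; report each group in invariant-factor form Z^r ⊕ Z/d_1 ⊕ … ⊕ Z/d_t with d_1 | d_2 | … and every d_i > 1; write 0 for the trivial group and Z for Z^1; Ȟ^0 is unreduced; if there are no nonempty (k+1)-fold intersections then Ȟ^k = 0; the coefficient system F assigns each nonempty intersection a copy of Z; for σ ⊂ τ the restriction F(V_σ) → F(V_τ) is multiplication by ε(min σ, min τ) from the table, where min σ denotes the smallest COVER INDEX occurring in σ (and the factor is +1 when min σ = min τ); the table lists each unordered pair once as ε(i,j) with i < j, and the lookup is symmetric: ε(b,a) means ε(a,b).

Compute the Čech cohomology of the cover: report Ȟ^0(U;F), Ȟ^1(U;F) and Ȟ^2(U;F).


nerve of the cover:
  V1={{b},{d},{f},{a,d},{a,f},{b,c},{b,d},{b,e},{b,g},{c,f},{d,e},{a,c,f},{b,c,g},{b,d,e}} V2={{a},{a,c},{a,d},{a,f},{a,c,f}} V3={{c},{f},{g},{a,c},{a,f},{b,c},{b,g},{c,e},{c,f},{c,g},{e,g},{a,c,f},{b,c,g},{c,e,g}} V4={{e},{b,e},{c,e},{d,e},{e,g},{b,d,e},{c,e,g}}
  V12={{a,d},{a,f},{a,c,f}} V13={{f},{a,f},{b,c},{b,g},{c,f},{a,c,f},{b,c,g}} V14={{b,e},{d,e},{b,d,e}} V23={{a,c},{a,f},{a,c,f}} V34={{c,e},{e,g},{c,e,g}}
  V123={{a,f},{a,c,f}}
C dims 4,5,1; δ0: rk 3, SNF 1^3; δ1: rk 1, SNF 1^1
Ȟ^0 = (4 − 3) − 0 = 1, so Ȟ^0 ≅ Z
Ȟ^1 = (5 − 1) − 3 = 1, so Ȟ^1 ≅ Z
Ȟ^2 = (1 − 0) − 1 = 0, so Ȟ^2 ≅ 0

Ȟ^0(U;F) ≅ Z, Ȟ^1(U;F) ≅ Z and Ȟ^2(U;F) ≅ 0


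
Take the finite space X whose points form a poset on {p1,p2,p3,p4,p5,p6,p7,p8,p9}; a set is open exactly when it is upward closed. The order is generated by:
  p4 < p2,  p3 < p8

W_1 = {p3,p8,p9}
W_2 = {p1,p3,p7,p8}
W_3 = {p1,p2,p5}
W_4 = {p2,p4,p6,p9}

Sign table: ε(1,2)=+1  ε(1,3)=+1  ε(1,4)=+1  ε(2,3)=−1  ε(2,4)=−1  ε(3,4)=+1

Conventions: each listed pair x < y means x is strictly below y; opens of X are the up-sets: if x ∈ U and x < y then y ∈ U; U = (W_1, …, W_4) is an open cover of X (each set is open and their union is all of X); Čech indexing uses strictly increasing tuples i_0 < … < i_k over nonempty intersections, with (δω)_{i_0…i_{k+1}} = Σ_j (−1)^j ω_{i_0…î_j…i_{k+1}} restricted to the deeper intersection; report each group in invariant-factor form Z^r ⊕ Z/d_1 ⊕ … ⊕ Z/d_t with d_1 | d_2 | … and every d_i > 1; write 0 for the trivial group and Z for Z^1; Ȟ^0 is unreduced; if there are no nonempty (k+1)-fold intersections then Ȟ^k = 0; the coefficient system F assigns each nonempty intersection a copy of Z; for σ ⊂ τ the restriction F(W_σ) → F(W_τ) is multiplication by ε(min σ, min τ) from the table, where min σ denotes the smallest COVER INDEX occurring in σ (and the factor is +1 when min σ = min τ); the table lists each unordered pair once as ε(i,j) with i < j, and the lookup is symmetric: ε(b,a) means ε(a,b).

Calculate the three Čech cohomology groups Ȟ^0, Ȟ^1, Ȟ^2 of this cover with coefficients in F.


intersection data:
  W12={p3,p8} W14={p9} W23={p1} W34={p2}
C dims 4,4; δ0: rk 4, SNF 1^3·2
Ȟ^0 = (4 − 4) − 0 = 0, so Ȟ^0 ≅ 0
Ȟ^1 = (4 − 0) − 4 = 0 plus torsion [2], so Ȟ^1 ≅ Z/2
Ȟ^2 = (0 − 0) − 0 = 0, so Ȟ^2 ≅ 0

Ȟ^0 ≅ 0, Ȟ^1 ≅ Z/2 and Ȟ^2 ≅ 0


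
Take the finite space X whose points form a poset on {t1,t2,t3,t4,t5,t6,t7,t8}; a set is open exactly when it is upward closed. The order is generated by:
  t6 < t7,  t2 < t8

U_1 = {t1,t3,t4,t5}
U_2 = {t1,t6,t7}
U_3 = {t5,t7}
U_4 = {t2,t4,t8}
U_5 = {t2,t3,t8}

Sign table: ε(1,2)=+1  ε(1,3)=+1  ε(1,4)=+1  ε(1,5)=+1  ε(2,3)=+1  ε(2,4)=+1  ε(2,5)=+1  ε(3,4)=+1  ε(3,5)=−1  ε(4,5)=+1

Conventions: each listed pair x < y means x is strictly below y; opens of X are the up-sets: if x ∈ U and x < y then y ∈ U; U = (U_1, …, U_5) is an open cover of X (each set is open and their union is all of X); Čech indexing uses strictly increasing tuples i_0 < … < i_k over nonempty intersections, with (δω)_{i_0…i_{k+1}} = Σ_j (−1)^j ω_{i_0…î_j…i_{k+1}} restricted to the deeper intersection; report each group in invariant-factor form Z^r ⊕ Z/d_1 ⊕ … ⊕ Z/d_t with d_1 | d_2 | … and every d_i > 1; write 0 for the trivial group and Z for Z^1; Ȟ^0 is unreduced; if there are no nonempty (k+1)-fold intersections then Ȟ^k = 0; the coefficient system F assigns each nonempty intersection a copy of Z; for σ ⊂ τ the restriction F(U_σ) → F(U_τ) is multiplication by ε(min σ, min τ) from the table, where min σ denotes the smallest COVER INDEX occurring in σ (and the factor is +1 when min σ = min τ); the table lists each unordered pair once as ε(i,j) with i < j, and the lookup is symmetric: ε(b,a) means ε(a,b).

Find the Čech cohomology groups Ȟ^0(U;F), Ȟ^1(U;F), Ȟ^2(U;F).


Ȟ^0 = Z,  Ȟ^1 = Z^2,  Ȟ^2 = 0

intersection data:
  U12={t1} U13={t5} U14={t4} U15={t3} U23={t7} U45={t2,t8}
C dims 5,6; δ0: rk 4, SNF 1^4
Ȟ^0 = (5 − 4) − 0 = 1, so Ȟ^0 ≅ Z
Ȟ^1 = (6 − 0) − 4 = 2, so Ȟ^1 ≅ Z^2
Ȟ^2 = (0 − 0) − 0 = 0, so Ȟ^2 ≅ 0


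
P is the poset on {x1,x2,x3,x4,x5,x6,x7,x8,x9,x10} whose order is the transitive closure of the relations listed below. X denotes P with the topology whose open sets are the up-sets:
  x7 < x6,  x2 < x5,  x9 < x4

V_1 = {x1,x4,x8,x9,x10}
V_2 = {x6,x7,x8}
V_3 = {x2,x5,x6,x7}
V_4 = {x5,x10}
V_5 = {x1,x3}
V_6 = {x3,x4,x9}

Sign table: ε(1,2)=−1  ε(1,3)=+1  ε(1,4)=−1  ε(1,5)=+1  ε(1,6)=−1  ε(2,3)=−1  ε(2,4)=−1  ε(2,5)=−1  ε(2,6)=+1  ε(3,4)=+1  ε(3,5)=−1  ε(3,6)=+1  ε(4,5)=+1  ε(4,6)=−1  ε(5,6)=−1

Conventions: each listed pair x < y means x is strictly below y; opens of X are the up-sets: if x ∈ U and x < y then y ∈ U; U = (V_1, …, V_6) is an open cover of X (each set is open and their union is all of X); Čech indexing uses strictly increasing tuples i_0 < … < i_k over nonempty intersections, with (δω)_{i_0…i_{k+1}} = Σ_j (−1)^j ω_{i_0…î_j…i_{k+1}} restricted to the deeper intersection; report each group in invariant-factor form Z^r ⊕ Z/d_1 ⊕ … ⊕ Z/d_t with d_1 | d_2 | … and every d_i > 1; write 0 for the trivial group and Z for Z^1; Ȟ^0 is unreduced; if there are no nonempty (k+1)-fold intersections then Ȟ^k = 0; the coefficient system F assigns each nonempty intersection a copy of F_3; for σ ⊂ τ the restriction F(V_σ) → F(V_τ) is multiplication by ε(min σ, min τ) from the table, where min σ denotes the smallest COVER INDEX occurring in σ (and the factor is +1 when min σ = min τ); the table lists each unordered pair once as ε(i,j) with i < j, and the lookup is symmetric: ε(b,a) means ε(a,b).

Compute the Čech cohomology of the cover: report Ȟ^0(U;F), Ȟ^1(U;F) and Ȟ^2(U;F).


nonempty intersections:
  V12={x8} V14={x10} V15={x1} V16={x4,x9} V23={x6,x7} V34={x5} V56={x3}
C dims 6,7; δ0: rk_F3 6
Ȟ^0: (6−6)−0=0 ⇒ 0
Ȟ^1: (7−0)−6=1 ⇒ Z/3
Ȟ^2: (0−0)−0=0 ⇒ 0

Ȟ^0(U;F) ≅ 0; Ȟ^1(U;F) ≅ Z/3; Ȟ^2(U;F) ≅ 0


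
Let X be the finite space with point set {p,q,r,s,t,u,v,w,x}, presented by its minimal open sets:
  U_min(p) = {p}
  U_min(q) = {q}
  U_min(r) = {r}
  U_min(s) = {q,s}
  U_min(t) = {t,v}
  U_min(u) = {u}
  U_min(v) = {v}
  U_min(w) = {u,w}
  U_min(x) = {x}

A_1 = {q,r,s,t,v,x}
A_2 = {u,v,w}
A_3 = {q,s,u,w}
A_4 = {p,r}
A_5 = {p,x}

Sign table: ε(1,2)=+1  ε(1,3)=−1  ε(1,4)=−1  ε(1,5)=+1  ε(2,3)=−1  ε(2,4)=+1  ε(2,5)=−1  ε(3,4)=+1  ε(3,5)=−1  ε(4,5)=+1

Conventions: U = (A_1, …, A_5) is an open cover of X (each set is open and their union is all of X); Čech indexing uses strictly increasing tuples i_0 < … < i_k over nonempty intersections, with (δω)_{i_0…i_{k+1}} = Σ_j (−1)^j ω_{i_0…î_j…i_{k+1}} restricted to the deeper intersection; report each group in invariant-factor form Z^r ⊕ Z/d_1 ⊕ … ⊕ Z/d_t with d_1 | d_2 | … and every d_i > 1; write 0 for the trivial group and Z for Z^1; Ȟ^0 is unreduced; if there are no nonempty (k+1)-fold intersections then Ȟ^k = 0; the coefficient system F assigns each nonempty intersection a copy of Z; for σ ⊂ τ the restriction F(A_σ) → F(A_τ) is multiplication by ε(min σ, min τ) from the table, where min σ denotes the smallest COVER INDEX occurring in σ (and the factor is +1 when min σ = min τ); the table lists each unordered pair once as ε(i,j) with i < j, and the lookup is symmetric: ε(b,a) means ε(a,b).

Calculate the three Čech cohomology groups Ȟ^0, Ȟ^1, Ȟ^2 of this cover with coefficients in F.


Ȟ^0 = 0; Ȟ^1 = Z ⊕ Z/2; Ȟ^2 = 0

nerve of the cover:
  A12={v} A13={q,s} A14={r} A15={x} A23={u,w} A45={p}
C dims 5,6; δ0: rk 5, SNF 1^4·2
Ȟ^0 = (5 − 5) − 0 = 0, so Ȟ^0 ≅ 0
Ȟ^1 = (6 − 0) − 5 = 1 plus torsion [2], so Ȟ^1 ≅ Z ⊕ Z/2
Ȟ^2 = (0 − 0) − 0 = 0, so Ȟ^2 ≅ 0


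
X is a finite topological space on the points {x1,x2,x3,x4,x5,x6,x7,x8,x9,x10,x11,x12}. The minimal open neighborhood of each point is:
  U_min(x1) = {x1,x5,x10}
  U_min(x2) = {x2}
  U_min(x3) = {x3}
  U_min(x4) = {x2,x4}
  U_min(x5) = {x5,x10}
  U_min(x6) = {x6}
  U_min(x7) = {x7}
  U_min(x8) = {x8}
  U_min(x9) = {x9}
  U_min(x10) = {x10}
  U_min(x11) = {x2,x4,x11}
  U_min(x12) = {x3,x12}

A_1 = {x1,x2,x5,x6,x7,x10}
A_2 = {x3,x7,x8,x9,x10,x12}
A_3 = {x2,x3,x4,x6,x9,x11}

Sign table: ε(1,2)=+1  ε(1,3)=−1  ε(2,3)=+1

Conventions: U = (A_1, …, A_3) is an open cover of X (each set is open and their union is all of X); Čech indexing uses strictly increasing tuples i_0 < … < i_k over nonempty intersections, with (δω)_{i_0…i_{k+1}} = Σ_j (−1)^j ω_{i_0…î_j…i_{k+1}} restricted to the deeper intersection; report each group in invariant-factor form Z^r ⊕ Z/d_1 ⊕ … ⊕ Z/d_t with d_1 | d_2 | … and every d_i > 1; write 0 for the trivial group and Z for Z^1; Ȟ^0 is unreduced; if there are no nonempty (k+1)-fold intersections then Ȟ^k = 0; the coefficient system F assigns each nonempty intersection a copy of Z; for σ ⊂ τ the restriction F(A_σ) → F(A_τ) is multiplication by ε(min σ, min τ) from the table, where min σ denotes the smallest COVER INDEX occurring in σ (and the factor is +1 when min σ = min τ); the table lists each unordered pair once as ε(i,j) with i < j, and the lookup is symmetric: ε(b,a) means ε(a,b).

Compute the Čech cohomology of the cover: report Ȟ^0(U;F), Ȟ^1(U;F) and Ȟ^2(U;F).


nonempty intersections:
  A12={x7,x10} A13={x2,x6} A23={x3,x9}
C dims 3,3; δ0: rk 3, SNF 1^2·2
Ȟ^0: (3−3)−0=0 ⇒ 0
Ȟ^1: (3−0)−3=0 plus torsion [2] ⇒ Z/2
Ȟ^2: (0−0)−0=0 ⇒ 0

Ȟ^0 = 0, Ȟ^1 = Z/2, Ȟ^2 = 0


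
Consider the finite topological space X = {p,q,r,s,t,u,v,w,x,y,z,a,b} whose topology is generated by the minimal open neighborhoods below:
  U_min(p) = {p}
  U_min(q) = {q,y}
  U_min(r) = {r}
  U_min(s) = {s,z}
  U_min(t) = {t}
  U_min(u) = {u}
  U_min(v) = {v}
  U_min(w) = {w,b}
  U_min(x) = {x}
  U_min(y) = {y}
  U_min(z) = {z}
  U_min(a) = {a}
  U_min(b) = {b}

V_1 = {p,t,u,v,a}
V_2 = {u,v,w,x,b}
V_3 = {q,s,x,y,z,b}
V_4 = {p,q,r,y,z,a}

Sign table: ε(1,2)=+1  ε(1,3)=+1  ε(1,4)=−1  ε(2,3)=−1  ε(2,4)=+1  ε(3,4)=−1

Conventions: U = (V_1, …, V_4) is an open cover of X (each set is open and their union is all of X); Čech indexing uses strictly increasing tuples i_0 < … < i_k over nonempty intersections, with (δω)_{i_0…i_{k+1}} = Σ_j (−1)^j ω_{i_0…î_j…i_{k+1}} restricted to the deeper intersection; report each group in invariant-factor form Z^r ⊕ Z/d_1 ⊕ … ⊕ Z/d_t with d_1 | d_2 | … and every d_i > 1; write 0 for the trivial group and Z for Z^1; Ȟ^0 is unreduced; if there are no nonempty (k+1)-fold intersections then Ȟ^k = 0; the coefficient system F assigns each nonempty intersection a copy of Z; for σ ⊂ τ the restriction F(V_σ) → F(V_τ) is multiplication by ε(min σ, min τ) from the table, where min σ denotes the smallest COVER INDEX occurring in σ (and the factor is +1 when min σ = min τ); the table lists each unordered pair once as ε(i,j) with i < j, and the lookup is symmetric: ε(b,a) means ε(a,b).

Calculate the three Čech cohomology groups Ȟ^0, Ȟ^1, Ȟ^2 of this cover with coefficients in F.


nerve simplices:
  V12={u,v} V14={p,a} V23={x,b} V34={q,y,z}
C dims 4,4; δ0: rk 4, SNF 1^3·2
degree 0: 4−4−0 = 0 → Ȟ^0 ≅ 0
degree 1: 4−0−4 = 0 plus torsion [2] → Ȟ^1 ≅ Z/2
degree 2: 0−0−0 = 0 → Ȟ^2 ≅ 0

Ȟ^0(U;F) ≅ 0; Ȟ^1(U;F) ≅ Z/2; Ȟ^2(U;F) ≅ 0


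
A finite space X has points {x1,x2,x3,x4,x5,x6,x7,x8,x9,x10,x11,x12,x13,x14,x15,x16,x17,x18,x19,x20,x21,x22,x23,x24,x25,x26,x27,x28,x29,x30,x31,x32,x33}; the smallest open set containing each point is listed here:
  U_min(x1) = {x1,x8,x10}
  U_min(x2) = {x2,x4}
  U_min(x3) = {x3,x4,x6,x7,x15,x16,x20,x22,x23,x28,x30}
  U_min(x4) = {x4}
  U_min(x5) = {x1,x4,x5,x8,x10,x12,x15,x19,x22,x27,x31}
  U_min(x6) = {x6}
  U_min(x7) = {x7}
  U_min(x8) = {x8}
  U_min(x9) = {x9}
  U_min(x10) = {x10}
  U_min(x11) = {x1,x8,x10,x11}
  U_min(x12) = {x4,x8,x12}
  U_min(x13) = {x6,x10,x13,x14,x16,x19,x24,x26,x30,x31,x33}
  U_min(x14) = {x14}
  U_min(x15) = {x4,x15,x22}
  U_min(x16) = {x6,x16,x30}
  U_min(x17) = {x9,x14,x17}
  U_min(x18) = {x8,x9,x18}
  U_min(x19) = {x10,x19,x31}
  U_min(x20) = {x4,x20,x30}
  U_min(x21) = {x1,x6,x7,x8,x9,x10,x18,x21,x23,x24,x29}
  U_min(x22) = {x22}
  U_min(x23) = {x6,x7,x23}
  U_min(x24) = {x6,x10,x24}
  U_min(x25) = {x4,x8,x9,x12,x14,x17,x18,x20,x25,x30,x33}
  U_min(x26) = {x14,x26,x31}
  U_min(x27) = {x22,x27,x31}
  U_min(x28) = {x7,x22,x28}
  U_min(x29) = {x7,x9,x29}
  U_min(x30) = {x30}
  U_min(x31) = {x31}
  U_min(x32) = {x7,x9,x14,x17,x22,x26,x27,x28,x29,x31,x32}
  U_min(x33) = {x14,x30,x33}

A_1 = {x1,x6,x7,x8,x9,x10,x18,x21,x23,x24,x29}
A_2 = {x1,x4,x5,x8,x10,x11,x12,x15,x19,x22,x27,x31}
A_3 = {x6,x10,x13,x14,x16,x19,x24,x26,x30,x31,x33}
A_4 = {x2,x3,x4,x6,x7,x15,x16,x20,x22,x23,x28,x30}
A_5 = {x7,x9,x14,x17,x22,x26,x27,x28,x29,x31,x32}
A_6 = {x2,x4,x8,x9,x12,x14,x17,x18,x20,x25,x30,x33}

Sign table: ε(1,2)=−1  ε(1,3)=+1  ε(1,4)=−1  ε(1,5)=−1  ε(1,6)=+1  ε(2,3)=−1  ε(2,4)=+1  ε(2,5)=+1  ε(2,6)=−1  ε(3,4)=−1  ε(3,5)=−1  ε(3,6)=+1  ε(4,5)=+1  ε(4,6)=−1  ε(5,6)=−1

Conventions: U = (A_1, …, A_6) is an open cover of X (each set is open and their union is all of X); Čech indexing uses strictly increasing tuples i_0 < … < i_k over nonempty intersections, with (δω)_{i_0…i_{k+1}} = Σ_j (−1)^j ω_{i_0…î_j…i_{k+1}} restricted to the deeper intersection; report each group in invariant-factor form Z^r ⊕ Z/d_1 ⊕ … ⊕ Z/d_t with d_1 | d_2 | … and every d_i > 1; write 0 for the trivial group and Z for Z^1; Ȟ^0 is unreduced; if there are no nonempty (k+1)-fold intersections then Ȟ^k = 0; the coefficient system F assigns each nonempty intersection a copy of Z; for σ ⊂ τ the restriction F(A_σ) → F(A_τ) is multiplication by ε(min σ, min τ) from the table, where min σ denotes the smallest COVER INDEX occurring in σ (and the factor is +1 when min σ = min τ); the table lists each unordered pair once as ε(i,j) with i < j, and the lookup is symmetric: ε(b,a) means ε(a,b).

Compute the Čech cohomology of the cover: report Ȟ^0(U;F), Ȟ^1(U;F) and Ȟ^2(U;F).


nerve simplices:
  A12={x1,x8,x10} A13={x6,x10,x24} A14={x6,x7,x23} A15={x7,x9,x29} A16={x8,x9,x18} A23={x10,x19,x31} A24={x4,x15,x22} A25={x22,x27,x31} A26={x4,x8,x12} A34={x6,x16,x30} A35={x14,x26,x31} A36={x14,x30,x33} A45={x7,x22,x28} A46={x2,x4,x20,x30} A56={x9,x14,x17}
  A123={x10} A126={x8} A134={x6} A145={x7} A156={x9} A235={x31} A245={x22} A246={x4} A346={x30} A356={x14}
C dims 6,15,10; δ0: rk 5, SNF 1^5; δ1: rk 10, SNF 1^9·2
degree 0: 6−5−0 = 1 → Ȟ^0 ≅ Z
degree 1: 15−10−5 = 0 → Ȟ^1 ≅ 0
degree 2: 10−0−10 = 0 plus torsion [2] → Ȟ^2 ≅ Z/2

Ȟ^0(U;F) ≅ Z; Ȟ^1(U;F) ≅ 0; Ȟ^2(U;F) ≅ Z/2


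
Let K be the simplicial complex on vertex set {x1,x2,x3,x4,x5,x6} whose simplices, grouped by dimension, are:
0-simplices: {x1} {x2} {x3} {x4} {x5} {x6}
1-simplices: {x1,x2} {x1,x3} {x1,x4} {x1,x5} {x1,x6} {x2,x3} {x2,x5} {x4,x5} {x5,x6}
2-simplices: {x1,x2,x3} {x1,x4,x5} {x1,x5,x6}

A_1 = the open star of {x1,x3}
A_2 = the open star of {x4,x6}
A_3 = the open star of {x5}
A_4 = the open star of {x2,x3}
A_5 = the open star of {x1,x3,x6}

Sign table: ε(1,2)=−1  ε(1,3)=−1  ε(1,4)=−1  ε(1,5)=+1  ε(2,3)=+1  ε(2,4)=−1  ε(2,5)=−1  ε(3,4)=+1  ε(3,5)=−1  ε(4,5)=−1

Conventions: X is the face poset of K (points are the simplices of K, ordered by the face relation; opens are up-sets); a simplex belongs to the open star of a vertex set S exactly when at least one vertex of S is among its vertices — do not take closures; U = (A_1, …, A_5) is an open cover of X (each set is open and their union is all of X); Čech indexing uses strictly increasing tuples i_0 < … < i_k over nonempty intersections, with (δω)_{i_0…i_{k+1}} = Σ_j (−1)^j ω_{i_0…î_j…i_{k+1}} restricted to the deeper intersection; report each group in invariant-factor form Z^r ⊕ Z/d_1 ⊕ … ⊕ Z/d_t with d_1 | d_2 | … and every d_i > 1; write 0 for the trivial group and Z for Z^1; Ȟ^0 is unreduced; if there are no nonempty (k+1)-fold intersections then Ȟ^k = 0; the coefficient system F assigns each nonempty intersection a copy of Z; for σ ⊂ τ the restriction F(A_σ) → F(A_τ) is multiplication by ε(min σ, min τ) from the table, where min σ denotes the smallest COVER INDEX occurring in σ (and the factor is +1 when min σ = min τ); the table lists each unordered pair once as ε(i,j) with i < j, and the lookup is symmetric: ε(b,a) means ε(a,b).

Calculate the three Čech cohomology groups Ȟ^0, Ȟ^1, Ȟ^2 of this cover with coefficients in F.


intersection data:
  A1={{x1},{x3},{x1,x2},{x1,x3},{x1,x4},{x1,x5},{x1,x6},{x2,x3},{x1,x2,x3},{x1,x4,x5},{x1,x5,x6}} A2={{x4},{x6},{x1,x4},{x1,x6},{x4,x5},{x5,x6},{x1,x4,x5},{x1,x5,x6}} A3={{x5},{x1,x5},{x2,x5},{x4,x5},{x5,x6},{x1,x4,x5},{x1,x5,x6}} A4={{x2},{x3},{x1,x2},{x1,x3},{x2,x3},{x2,x5},{x1,x2,x3}} A5={{x1},{x3},{x6},{x1,x2},{x1,x3},{x1,x4},{x1,x5},{x1,x6},{x2,x3},{x5,x6},{x1,x2,x3},{x1,x4,x5},{x1,x5,x6}}
  A12={{x1,x4},{x1,x6},{x1,x4,x5},{x1,x5,x6}} A13={{x1,x5},{x1,x4,x5},{x1,x5,x6}} A14={{x3},{x1,x2},{x1,x3},{x2,x3},{x1,x2,x3}} A15={{x1},{x3},{x1,x2},{x1,x3},{x1,x4},{x1,x5},{x1,x6},{x2,x3},{x1,x2,x3},{x1,x4,x5},{x1,x5,x6}} A23={{x4,x5},{x5,x6},{x1,x4,x5},{x1,x5,x6}} A25={{x6},{x1,x4},{x1,x6},{x5,x6},{x1,x4,x5},{x1,x5,x6}} A34={{x2,x5}} A35={{x1,x5},{x5,x6},{x1,x4,x5},{x1,x5,x6}} A45={{x3},{x1,x2},{x1,x3},{x2,x3},{x1,x2,x3}}
  A123={{x1,x4,x5},{x1,x5,x6}} A125={{x1,x4},{x1,x6},{x1,x4,x5},{x1,x5,x6}} A135={{x1,x5},{x1,x4,x5},{x1,x5,x6}} A145={{x3},{x1,x2},{x1,x3},{x2,x3},{x1,x2,x3}} A235={{x5,x6},{x1,x4,x5},{x1,x5,x6}}
  A1235={{x1,x4,x5},{x1,x5,x6}}
C dims 5,9,5,1; δ0: rk 4, SNF 1^4; δ1: rk 4, SNF 1^4; δ2: rk 1, SNF 1^1
Ȟ^0 = (5 − 4) − 0 = 1, so Ȟ^0 ≅ Z
Ȟ^1 = (9 − 4) − 4 = 1, so Ȟ^1 ≅ Z
Ȟ^2 = (5 − 1) − 4 = 0, so Ȟ^2 ≅ 0

Ȟ^0(U;F) ≅ Z; Ȟ^1(U;F) ≅ Z; Ȟ^2(U;F) ≅ 0
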